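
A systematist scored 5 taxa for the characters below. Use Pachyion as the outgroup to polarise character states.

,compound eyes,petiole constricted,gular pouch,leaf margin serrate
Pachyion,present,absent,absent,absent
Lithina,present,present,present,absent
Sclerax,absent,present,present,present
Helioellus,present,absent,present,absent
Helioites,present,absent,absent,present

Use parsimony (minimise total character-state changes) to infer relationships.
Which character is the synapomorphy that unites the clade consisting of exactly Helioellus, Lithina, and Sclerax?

Character polarity is set by the outgroup: the derived state is whichever differs from the outgroup's state, so for compound eyes the derived state is 'absent', and for the remaining characters it is 'present'.
compound eyes: derived state 'absent' in Sclerax only — an autapomorphy, so it tells us nothing about relationships among taxa.
Only Lithina and Sclerax show the derived state 'present' for petiole constricted, supporting them as a clade.
gular pouch (derived state 'present') is shared by Helioellus, Lithina, and Sclerax — a synapomorphy uniting that clade.
leaf margin serrate (state 'present') occurs in Helioites and Sclerax but conflicts with the nesting implied by the other characters — most parsimoniously interpreted as homoplasy.
Most parsimonious ingroup topology: (((Lithina,Sclerax),Helioellus),Helioites).
The clade {Helioellus, Lithina, Sclerax} is supported by gular pouch: its derived state 'present' occurs in exactly those taxa and in no other taxon (including the outgroup).

gular pouch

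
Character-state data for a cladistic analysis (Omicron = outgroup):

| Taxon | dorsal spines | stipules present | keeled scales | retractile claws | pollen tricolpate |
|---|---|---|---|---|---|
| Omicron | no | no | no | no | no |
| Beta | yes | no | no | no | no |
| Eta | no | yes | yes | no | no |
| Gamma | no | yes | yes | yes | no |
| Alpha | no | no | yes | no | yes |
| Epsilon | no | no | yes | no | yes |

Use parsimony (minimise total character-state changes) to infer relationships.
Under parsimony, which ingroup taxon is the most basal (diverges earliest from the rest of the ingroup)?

Beta

The outgroup has state 'no' for every character, so 'yes' is the derived state throughout.
dorsal spines: derived state 'yes' in Beta only — an autapomorphy, so it tells us nothing about relationships among taxa.
Only Eta and Gamma show the derived state 'yes' for stipules present, supporting them as a clade.
keeled scales (derived state 'yes') is shared by Alpha, Epsilon, Eta, and Gamma — a synapomorphy uniting that clade.
retractile claws: derived state 'yes' in Gamma only — an autapomorphy, so it tells us nothing about relationships among taxa.
pollen tricolpate: derived state 'yes' in Alpha and Epsilon only — synapomorphy for {Alpha, Epsilon}.
Most parsimonious ingroup topology: (Beta,((Eta,Gamma),(Alpha,Epsilon))).
Beta is sister to the clade containing all other ingroup taxa, so it is the earliest-diverging (most basal) ingroup lineage.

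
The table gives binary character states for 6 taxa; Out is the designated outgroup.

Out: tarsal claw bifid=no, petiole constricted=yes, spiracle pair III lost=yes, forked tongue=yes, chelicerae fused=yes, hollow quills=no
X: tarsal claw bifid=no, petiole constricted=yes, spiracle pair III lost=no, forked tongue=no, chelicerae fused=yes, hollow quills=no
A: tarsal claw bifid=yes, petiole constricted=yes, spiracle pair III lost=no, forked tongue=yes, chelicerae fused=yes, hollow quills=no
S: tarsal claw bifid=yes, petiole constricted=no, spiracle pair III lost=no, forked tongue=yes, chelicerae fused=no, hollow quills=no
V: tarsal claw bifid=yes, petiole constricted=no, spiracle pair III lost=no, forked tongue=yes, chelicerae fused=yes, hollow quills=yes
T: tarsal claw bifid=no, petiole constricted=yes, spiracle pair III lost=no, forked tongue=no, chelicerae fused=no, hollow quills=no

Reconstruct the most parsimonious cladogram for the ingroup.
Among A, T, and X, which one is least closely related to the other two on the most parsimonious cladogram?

Character polarity is set by the outgroup: the derived state is whichever differs from the outgroup's state, so for petiole constricted, spiracle pair III lost, forked tongue, chelicerae fused the derived state is 'no', and for the remaining characters it is 'yes'.
tarsal claw bifid: derived state 'yes' in A, S, and V only — synapomorphy for {A, S, V}.
petiole constricted (derived state 'no') is shared by S and V — a synapomorphy uniting that clade.
spiracle pair III lost (derived state 'no') is shared by all ingroup taxa — unites the whole ingroup.
Only T and X show the derived state 'no' for forked tongue, supporting them as a clade.
chelicerae fused groups S and T, which is incompatible with the clades supported by the remaining characters; treating it as convergent (homoplasy) costs fewer steps than any alternative tree.
hollow quills (derived state 'yes') is unique to V (autapomorphy; uninformative for grouping).
Most parsimonious ingroup topology: ((X,T),(A,(S,V))).
X and T share a more recent common ancestor with each other than either does with A, so A is the least closely related of the three.

A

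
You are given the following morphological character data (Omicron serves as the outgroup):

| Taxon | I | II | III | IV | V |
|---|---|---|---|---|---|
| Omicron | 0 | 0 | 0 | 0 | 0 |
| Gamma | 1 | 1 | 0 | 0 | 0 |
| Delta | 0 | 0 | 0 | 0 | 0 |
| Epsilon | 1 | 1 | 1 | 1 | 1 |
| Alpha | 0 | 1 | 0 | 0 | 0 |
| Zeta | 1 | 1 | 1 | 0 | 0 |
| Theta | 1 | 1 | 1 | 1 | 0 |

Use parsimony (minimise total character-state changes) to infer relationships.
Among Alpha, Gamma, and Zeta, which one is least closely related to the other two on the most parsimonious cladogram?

Alpha

The outgroup has state '0' for every character, so '1' is the derived state throughout.
I: derived state '1' in Epsilon, Gamma, Theta, and Zeta only — synapomorphy for {Epsilon, Gamma, Theta, Zeta}.
Only Alpha, Epsilon, Gamma, Theta, and Zeta show the derived state '1' for II, supporting them as a clade.
Only Epsilon, Theta, and Zeta show the derived state '1' for III, supporting them as a clade.
Only Epsilon and Theta show the derived state '1' for IV, supporting them as a clade.
V: derived state '1' in Epsilon only — an autapomorphy, so it tells us nothing about relationships among taxa.
Most parsimonious ingroup topology: (((Gamma,((Epsilon,Theta),Zeta)),Alpha),Delta).
Zeta and Gamma share a more recent common ancestor with each other than either does with Alpha, so Alpha is the least closely related of the three.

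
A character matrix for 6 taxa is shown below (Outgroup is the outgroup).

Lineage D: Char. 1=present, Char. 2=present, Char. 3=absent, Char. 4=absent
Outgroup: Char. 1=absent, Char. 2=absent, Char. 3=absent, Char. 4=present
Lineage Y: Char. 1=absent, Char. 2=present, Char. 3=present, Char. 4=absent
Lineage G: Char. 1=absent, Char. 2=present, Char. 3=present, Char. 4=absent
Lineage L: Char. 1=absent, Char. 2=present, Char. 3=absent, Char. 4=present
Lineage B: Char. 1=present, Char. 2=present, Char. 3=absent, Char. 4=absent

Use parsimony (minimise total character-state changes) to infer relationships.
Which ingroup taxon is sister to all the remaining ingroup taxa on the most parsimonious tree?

Character polarity is set by the outgroup: the derived state is whichever differs from the outgroup's state, so for Char. 4 the derived state is 'absent', and for the remaining characters it is 'present'.
Char. 1 (derived state 'present') is shared by Lineage B and Lineage D — a synapomorphy uniting that clade.
All ingroup taxa share the derived state 'present' for Char. 2; it defines the ingroup but does not resolve relationships within it.
Only Lineage G and Lineage Y show the derived state 'present' for Char. 3, supporting them as a clade.
Char. 4: derived state 'absent' in Lineage B, Lineage D, Lineage G, and Lineage Y only — synapomorphy for {Lineage B, Lineage D, Lineage G, Lineage Y}.
Most parsimonious ingroup topology: (((Lineage G,Lineage Y),(Lineage B,Lineage D)),Lineage L).
Lineage L is sister to the clade containing all other ingroup taxa, so it is the earliest-diverging (most basal) ingroup lineage.

Lineage L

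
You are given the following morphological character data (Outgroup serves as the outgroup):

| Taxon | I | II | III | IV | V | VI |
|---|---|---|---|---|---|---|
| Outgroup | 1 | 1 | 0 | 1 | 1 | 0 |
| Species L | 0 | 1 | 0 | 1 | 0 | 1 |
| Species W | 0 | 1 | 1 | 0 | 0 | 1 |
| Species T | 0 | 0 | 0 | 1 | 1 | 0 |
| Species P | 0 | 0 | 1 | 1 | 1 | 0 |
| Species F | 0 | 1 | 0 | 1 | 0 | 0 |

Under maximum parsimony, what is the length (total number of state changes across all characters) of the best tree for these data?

7

Character polarity is set by the outgroup: the derived state is whichever differs from the outgroup's state, so for I, II, IV, V the derived state is '0', and for the remaining characters it is '1'.
All ingroup taxa share the derived state '0' for I; it defines the ingroup but does not resolve relationships within it.
II: derived state '0' in Species P and Species T only — synapomorphy for {Species P, Species T}.
III groups Species P and Species W, which is incompatible with the clades supported by the remaining characters; treating it as convergent (homoplasy) costs fewer steps than any alternative tree.
IV: derived state '0' in Species W only — an autapomorphy, so it tells us nothing about relationships among taxa.
V (derived state '0') is shared by Species F, Species L, and Species W — a synapomorphy uniting that clade.
VI (derived state '1') is shared by Species L and Species W — a synapomorphy uniting that clade.
Most parsimonious ingroup topology: (((Species L,Species W),Species F),(Species T,Species P)).
Changes per character on this tree: I: 1; II: 1; III: 2; IV: 1; V: 1; VI: 1.
Total = 7.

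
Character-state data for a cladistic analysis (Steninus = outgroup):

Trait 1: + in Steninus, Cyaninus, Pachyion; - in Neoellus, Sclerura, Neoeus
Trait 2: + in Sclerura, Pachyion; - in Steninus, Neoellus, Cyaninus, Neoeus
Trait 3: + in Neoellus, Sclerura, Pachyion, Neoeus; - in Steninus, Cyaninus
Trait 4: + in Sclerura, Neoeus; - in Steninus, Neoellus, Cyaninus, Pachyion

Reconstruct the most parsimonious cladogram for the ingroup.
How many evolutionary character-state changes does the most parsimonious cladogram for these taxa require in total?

Character polarity is set by the outgroup: the derived state is whichever differs from the outgroup's state, so for Trait 1 the derived state is '-', and for the remaining characters it is '+'.
Trait 1: derived state '-' in Neoellus, Neoeus, and Sclerura only — synapomorphy for {Neoellus, Neoeus, Sclerura}.
Trait 2 (state '+') occurs in Pachyion and Sclerura but conflicts with the nesting implied by the other characters — most parsimoniously interpreted as homoplasy.
Trait 3 (derived state '+') is shared by Neoellus, Neoeus, Pachyion, and Sclerura — a synapomorphy uniting that clade.
Trait 4: derived state '+' in Neoeus and Sclerura only — synapomorphy for {Neoeus, Sclerura}.
Most parsimonious ingroup topology: (((Neoellus,(Sclerura,Neoeus)),Pachyion),Cyaninus).
Changes per character on this tree: Trait 1: 1; Trait 2: 2; Trait 3: 1; Trait 4: 1.
Total = 5.

5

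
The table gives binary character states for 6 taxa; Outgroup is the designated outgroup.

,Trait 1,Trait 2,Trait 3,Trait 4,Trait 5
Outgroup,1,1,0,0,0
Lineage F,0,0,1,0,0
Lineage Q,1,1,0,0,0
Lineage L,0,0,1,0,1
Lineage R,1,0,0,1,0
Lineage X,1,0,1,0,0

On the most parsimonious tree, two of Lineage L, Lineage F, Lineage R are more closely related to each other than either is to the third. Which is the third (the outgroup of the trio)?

Lineage R

Character polarity is set by the outgroup: the derived state is whichever differs from the outgroup's state, so for Trait 1, Trait 2 the derived state is '0', and for the remaining characters it is '1'.
Trait 1 (derived state '0') is shared by Lineage F and Lineage L — a synapomorphy uniting that clade.
Trait 2: derived state '0' in Lineage F, Lineage L, Lineage R, and Lineage X only — synapomorphy for {Lineage F, Lineage L, Lineage R, Lineage X}.
Trait 3 (derived state '1') is shared by Lineage F, Lineage L, and Lineage X — a synapomorphy uniting that clade.
Trait 4 (derived state '1') is unique to Lineage R (autapomorphy; uninformative for grouping).
Trait 5: derived state '1' in Lineage L only — an autapomorphy, so it tells us nothing about relationships among taxa.
Most parsimonious ingroup topology: ((((Lineage F,Lineage L),Lineage X),Lineage R),Lineage Q).
Lineage L and Lineage F share a more recent common ancestor with each other than either does with Lineage R, so Lineage R is the least closely related of the three.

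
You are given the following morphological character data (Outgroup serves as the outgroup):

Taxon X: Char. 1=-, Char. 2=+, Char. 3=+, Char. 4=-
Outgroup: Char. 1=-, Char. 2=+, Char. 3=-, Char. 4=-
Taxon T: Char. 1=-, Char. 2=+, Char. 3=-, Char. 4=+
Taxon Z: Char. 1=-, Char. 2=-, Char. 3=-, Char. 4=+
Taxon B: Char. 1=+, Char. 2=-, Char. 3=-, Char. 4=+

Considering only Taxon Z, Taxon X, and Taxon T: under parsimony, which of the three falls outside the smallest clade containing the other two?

Taxon X

Character polarity is set by the outgroup: the derived state is whichever differs from the outgroup's state, so for Char. 2 the derived state is '-', and for the remaining characters it is '+'.
Char. 1 (derived state '+') is unique to Taxon B (autapomorphy; uninformative for grouping).
Only Taxon B and Taxon Z show the derived state '-' for Char. 2, supporting them as a clade.
Char. 3 (derived state '+') is unique to Taxon X (autapomorphy; uninformative for grouping).
Char. 4 (derived state '+') is shared by Taxon B, Taxon T, and Taxon Z — a synapomorphy uniting that clade.
Most parsimonious ingroup topology: (((Taxon Z,Taxon B),Taxon T),Taxon X).
Taxon T and Taxon Z share a more recent common ancestor with each other than either does with Taxon X, so Taxon X is the least closely related of the three.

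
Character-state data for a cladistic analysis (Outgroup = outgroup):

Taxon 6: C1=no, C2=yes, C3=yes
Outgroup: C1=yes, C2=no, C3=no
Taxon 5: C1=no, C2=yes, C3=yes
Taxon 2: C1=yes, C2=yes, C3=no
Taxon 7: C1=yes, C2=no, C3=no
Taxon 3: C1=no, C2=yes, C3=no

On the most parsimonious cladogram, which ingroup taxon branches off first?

Character polarity is set by the outgroup: the derived state is whichever differs from the outgroup's state, so for C1 the derived state is 'no', and for the remaining characters it is 'yes'.
C1 (derived state 'no') is shared by Taxon 3, Taxon 5, and Taxon 6 — a synapomorphy uniting that clade.
C2: derived state 'yes' in Taxon 2, Taxon 3, Taxon 5, and Taxon 6 only — synapomorphy for {Taxon 2, Taxon 3, Taxon 5, Taxon 6}.
C3: derived state 'yes' in Taxon 5 and Taxon 6 only — synapomorphy for {Taxon 5, Taxon 6}.
Most parsimonious ingroup topology: ((((Taxon 6,Taxon 5),Taxon 3),Taxon 2),Taxon 7).
Taxon 7 is sister to the clade containing all other ingroup taxa, so it is the earliest-diverging (most basal) ingroup lineage.

Taxon 7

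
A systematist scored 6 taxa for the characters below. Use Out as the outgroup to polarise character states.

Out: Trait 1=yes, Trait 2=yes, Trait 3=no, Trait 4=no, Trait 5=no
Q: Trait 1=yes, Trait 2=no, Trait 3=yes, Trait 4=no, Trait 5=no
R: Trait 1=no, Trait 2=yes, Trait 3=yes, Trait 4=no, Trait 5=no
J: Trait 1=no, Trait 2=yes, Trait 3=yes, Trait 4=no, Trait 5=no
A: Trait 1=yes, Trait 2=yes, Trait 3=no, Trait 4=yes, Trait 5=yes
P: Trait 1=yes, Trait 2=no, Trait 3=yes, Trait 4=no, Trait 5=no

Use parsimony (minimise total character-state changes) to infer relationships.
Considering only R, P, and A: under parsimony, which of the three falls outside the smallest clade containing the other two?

Character polarity is set by the outgroup: the derived state is whichever differs from the outgroup's state, so for Trait 1, Trait 2 the derived state is 'no', and for the remaining characters it is 'yes'.
Only J and R show the derived state 'no' for Trait 1, supporting them as a clade.
Trait 2: derived state 'no' in P and Q only — synapomorphy for {P, Q}.
Only J, P, Q, and R show the derived state 'yes' for Trait 3, supporting them as a clade.
Trait 4 (derived state 'yes') is unique to A (autapomorphy; uninformative for grouping).
Trait 5 (derived state 'yes') is unique to A (autapomorphy; uninformative for grouping).
Most parsimonious ingroup topology: (((Q,P),(R,J)),A).
R and P share a more recent common ancestor with each other than either does with A, so A is the least closely related of the three.

A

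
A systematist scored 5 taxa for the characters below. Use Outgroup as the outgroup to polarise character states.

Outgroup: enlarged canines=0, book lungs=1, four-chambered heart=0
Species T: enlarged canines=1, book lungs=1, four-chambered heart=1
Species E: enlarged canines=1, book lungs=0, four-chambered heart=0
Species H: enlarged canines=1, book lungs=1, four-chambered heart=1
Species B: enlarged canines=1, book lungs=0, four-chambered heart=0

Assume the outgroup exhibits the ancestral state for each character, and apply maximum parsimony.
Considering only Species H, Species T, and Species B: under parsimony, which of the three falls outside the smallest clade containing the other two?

Character polarity is set by the outgroup: the derived state is whichever differs from the outgroup's state, so for book lungs the derived state is '0', and for the remaining characters it is '1'.
enlarged canines (derived state '1') is shared by all ingroup taxa — unites the whole ingroup.
Only Species B and Species E show the derived state '0' for book lungs, supporting them as a clade.
four-chambered heart: derived state '1' in Species H and Species T only — synapomorphy for {Species H, Species T}.
Most parsimonious ingroup topology: ((Species T,Species H),(Species E,Species B)).
Species H and Species T share a more recent common ancestor with each other than either does with Species B, so Species B is the least closely related of the three.

Species B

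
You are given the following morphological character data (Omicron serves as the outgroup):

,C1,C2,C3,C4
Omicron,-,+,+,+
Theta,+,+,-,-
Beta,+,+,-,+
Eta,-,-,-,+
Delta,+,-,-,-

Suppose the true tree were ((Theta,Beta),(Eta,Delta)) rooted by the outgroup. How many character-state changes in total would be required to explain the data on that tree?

Map each character onto ((Theta,Beta),(Eta,Delta)) (rooted by Omicron) and count the minimum state changes it requires (Fitch parsimony):
C1: 2; C2: 1; C3: 1; C4: 2.
Total tree length = 6.

6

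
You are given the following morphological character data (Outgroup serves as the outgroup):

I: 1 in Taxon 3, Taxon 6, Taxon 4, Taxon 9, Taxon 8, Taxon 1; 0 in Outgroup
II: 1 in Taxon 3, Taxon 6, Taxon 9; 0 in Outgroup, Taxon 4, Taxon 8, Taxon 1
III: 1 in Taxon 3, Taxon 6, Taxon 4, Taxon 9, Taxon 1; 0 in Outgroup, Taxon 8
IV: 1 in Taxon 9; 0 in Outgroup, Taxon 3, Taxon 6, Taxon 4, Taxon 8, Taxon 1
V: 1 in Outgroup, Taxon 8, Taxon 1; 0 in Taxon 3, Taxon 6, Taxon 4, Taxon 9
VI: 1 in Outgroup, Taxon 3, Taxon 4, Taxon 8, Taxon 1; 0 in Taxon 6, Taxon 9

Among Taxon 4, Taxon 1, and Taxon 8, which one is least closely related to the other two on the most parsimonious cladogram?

Taxon 8

Character polarity is set by the outgroup: the derived state is whichever differs from the outgroup's state, so for V, VI the derived state is '0', and for the remaining characters it is '1'.
I (derived state '1') is shared by all ingroup taxa — unites the whole ingroup.
Only Taxon 3, Taxon 6, and Taxon 9 show the derived state '1' for II, supporting them as a clade.
Only Taxon 1, Taxon 3, Taxon 4, Taxon 6, and Taxon 9 show the derived state '1' for III, supporting them as a clade.
IV: derived state '1' in Taxon 9 only — an autapomorphy, so it tells us nothing about relationships among taxa.
V (derived state '0') is shared by Taxon 3, Taxon 4, Taxon 6, and Taxon 9 — a synapomorphy uniting that clade.
VI: derived state '0' in Taxon 6 and Taxon 9 only — synapomorphy for {Taxon 6, Taxon 9}.
Most parsimonious ingroup topology: ((((Taxon 3,(Taxon 6,Taxon 9)),Taxon 4),Taxon 1),Taxon 8).
Taxon 4 and Taxon 1 share a more recent common ancestor with each other than either does with Taxon 8, so Taxon 8 is the least closely related of the three.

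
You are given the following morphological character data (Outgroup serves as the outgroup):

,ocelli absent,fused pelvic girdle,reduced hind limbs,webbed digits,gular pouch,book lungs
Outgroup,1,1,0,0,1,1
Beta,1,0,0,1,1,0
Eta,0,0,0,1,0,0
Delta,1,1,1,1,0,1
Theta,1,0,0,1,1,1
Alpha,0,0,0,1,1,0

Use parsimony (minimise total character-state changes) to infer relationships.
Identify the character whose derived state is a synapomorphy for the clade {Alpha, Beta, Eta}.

book lungs

Character polarity is set by the outgroup: the derived state is whichever differs from the outgroup's state, so for ocelli absent, fused pelvic girdle, gular pouch, book lungs the derived state is '0', and for the remaining characters it is '1'.
Only Alpha and Eta show the derived state '0' for ocelli absent, supporting them as a clade.
Only Alpha, Beta, Eta, and Theta show the derived state '0' for fused pelvic girdle, supporting them as a clade.
reduced hind limbs (derived state '1') is unique to Delta (autapomorphy; uninformative for grouping).
webbed digits (derived state '1') is shared by all ingroup taxa — unites the whole ingroup.
gular pouch groups Delta and Eta, which is incompatible with the clades supported by the remaining characters; treating it as convergent (homoplasy) costs fewer steps than any alternative tree.
book lungs: derived state '0' in Alpha, Beta, and Eta only — synapomorphy for {Alpha, Beta, Eta}.
Most parsimonious ingroup topology: (((Beta,(Eta,Alpha)),Theta),Delta).
The clade {Alpha, Beta, Eta} is supported by book lungs: its derived state '0' occurs in exactly those taxa and in no other taxon (including the outgroup).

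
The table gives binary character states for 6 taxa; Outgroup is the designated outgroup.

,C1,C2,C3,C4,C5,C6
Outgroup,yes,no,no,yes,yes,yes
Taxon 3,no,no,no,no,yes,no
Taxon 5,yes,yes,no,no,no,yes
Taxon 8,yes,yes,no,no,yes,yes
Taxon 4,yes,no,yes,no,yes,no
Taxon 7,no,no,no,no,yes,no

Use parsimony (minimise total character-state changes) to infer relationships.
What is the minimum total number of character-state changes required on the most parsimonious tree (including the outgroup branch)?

6

Character polarity is set by the outgroup: the derived state is whichever differs from the outgroup's state, so for C1, C4, C5, C6 the derived state is 'no', and for the remaining characters it is 'yes'.
C1 (derived state 'no') is shared by Taxon 3 and Taxon 7 — a synapomorphy uniting that clade.
C2: derived state 'yes' in Taxon 5 and Taxon 8 only — synapomorphy for {Taxon 5, Taxon 8}.
C3: derived state 'yes' in Taxon 4 only — an autapomorphy, so it tells us nothing about relationships among taxa.
All ingroup taxa share the derived state 'no' for C4; it defines the ingroup but does not resolve relationships within it.
C5 (derived state 'no') is unique to Taxon 5 (autapomorphy; uninformative for grouping).
C6: derived state 'no' in Taxon 3, Taxon 4, and Taxon 7 only — synapomorphy for {Taxon 3, Taxon 4, Taxon 7}.
Most parsimonious ingroup topology: (((Taxon 3,Taxon 7),Taxon 4),(Taxon 5,Taxon 8)).
Changes per character on this tree: C1: 1; C2: 1; C3: 1; C4: 1; C5: 1; C6: 1.
Total = 6.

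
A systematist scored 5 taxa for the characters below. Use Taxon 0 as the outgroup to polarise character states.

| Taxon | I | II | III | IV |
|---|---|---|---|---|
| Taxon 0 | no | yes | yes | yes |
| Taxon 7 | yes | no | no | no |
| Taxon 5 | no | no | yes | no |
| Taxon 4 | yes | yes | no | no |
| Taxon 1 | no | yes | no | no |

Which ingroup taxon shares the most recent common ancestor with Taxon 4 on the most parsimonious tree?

Taxon 7

Character polarity is set by the outgroup: the derived state is whichever differs from the outgroup's state, so for II, III, IV the derived state is 'no', and for the remaining characters it is 'yes'.
I: derived state 'yes' in Taxon 4 and Taxon 7 only — synapomorphy for {Taxon 4, Taxon 7}.
II (state 'no') occurs in Taxon 5 and Taxon 7 but conflicts with the nesting implied by the other characters — most parsimoniously interpreted as homoplasy.
Only Taxon 1, Taxon 4, and Taxon 7 show the derived state 'no' for III, supporting them as a clade.
IV (derived state 'no') is shared by all ingroup taxa — unites the whole ingroup.
Most parsimonious ingroup topology: (((Taxon 7,Taxon 4),Taxon 1),Taxon 5).
Taxon 4 and Taxon 7 form a cherry on this tree, so they are sister taxa.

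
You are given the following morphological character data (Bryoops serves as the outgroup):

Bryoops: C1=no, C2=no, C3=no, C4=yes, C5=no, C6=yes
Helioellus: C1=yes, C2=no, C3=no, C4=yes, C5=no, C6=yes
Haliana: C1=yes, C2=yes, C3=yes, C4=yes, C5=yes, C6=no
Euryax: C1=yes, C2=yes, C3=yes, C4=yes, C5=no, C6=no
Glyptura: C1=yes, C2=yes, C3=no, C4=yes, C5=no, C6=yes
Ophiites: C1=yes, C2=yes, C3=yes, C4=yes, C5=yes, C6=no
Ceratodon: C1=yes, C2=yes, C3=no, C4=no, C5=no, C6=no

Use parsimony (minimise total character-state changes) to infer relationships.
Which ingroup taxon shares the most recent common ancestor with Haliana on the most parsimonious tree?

Character polarity is set by the outgroup: the derived state is whichever differs from the outgroup's state, so for C4, C6 the derived state is 'no', and for the remaining characters it is 'yes'.
All ingroup taxa share the derived state 'yes' for C1; it defines the ingroup but does not resolve relationships within it.
Only Ceratodon, Euryax, Glyptura, Haliana, and Ophiites show the derived state 'yes' for C2, supporting them as a clade.
C3: derived state 'yes' in Euryax, Haliana, and Ophiites only — synapomorphy for {Euryax, Haliana, Ophiites}.
C4 (derived state 'no') is unique to Ceratodon (autapomorphy; uninformative for grouping).
C5 (derived state 'yes') is shared by Haliana and Ophiites — a synapomorphy uniting that clade.
Only Ceratodon, Euryax, Haliana, and Ophiites show the derived state 'no' for C6, supporting them as a clade.
Most parsimonious ingroup topology: (Helioellus,((((Haliana,Ophiites),Euryax),Ceratodon),Glyptura)).
Haliana and Ophiites form a cherry on this tree, so they are sister taxa.

Ophiites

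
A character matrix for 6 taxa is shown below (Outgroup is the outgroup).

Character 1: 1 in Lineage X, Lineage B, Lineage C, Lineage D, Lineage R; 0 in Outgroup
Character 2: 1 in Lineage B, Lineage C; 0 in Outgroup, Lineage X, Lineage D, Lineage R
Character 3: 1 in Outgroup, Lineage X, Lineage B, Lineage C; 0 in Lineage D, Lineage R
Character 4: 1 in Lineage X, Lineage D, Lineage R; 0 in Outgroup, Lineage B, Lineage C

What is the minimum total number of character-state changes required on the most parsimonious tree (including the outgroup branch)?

Character polarity is set by the outgroup: the derived state is whichever differs from the outgroup's state, so for Character 3 the derived state is '0', and for the remaining characters it is '1'.
Character 1 (derived state '1') is shared by all ingroup taxa — unites the whole ingroup.
Character 2: derived state '1' in Lineage B and Lineage C only — synapomorphy for {Lineage B, Lineage C}.
Character 3 (derived state '0') is shared by Lineage D and Lineage R — a synapomorphy uniting that clade.
Character 4: derived state '1' in Lineage D, Lineage R, and Lineage X only — synapomorphy for {Lineage D, Lineage R, Lineage X}.
Most parsimonious ingroup topology: ((Lineage C,Lineage B),(Lineage X,(Lineage R,Lineage D))).
Changes per character on this tree: Character 1: 1; Character 2: 1; Character 3: 1; Character 4: 1.
Total = 4.

4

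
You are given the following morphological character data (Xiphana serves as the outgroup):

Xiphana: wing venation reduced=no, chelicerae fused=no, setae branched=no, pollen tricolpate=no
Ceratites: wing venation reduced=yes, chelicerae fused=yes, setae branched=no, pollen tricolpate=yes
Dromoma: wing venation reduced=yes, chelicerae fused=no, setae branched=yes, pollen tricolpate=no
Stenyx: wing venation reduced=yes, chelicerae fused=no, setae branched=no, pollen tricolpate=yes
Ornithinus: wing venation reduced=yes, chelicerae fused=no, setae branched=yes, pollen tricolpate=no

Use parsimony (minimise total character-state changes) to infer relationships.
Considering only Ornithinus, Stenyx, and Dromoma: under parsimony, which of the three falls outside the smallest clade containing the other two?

Stenyx

The outgroup has state 'no' for every character, so 'yes' is the derived state throughout.
wing venation reduced (derived state 'yes') is shared by all ingroup taxa — unites the whole ingroup.
chelicerae fused (derived state 'yes') is unique to Ceratites (autapomorphy; uninformative for grouping).
setae branched: derived state 'yes' in Dromoma and Ornithinus only — synapomorphy for {Dromoma, Ornithinus}.
pollen tricolpate: derived state 'yes' in Ceratites and Stenyx only — synapomorphy for {Ceratites, Stenyx}.
Most parsimonious ingroup topology: ((Ceratites,Stenyx),(Dromoma,Ornithinus)).
Ornithinus and Dromoma share a more recent common ancestor with each other than either does with Stenyx, so Stenyx is the least closely related of the three.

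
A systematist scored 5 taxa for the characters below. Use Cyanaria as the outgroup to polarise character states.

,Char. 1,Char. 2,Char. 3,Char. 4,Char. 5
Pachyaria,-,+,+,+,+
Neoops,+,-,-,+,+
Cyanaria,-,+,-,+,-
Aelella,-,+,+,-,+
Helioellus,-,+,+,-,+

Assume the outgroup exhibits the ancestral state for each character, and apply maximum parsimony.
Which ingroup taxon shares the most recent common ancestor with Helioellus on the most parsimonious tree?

Aelella

Character polarity is set by the outgroup: the derived state is whichever differs from the outgroup's state, so for Char. 2, Char. 4 the derived state is '-', and for the remaining characters it is '+'.
Char. 1 (derived state '+') is unique to Neoops (autapomorphy; uninformative for grouping).
Char. 2: derived state '-' in Neoops only — an autapomorphy, so it tells us nothing about relationships among taxa.
Only Aelella, Helioellus, and Pachyaria show the derived state '+' for Char. 3, supporting them as a clade.
Char. 4 (derived state '-') is shared by Aelella and Helioellus — a synapomorphy uniting that clade.
Char. 5 (derived state '+') is shared by all ingroup taxa — unites the whole ingroup.
Most parsimonious ingroup topology: (((Helioellus,Aelella),Pachyaria),Neoops).
Helioellus and Aelella form a cherry on this tree, so they are sister taxa.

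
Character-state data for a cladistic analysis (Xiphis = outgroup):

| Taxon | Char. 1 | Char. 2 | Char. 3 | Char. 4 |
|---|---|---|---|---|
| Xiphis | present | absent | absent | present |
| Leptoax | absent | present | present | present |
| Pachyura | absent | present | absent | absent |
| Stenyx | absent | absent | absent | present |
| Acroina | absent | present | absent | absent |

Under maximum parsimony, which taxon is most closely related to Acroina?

Pachyura

Character polarity is set by the outgroup: the derived state is whichever differs from the outgroup's state, so for Char. 1, Char. 4 the derived state is 'absent', and for the remaining characters it is 'present'.
Char. 1 (derived state 'absent') is shared by all ingroup taxa — unites the whole ingroup.
Char. 2 (derived state 'present') is shared by Acroina, Leptoax, and Pachyura — a synapomorphy uniting that clade.
Char. 3: derived state 'present' in Leptoax only — an autapomorphy, so it tells us nothing about relationships among taxa.
Char. 4: derived state 'absent' in Acroina and Pachyura only — synapomorphy for {Acroina, Pachyura}.
Most parsimonious ingroup topology: ((Leptoax,(Pachyura,Acroina)),Stenyx).
Acroina and Pachyura form a cherry on this tree, so they are sister taxa.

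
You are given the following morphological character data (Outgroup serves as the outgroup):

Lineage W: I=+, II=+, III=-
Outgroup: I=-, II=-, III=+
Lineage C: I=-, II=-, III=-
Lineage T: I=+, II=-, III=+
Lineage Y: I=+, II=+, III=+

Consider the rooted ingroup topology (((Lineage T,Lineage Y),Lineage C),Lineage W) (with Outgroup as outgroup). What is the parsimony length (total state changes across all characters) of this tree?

6

Map each character onto (((Lineage T,Lineage Y),Lineage C),Lineage W) (rooted by Outgroup) and count the minimum state changes it requires (Fitch parsimony):
I: 2; II: 2; III: 2.
Total tree length = 6.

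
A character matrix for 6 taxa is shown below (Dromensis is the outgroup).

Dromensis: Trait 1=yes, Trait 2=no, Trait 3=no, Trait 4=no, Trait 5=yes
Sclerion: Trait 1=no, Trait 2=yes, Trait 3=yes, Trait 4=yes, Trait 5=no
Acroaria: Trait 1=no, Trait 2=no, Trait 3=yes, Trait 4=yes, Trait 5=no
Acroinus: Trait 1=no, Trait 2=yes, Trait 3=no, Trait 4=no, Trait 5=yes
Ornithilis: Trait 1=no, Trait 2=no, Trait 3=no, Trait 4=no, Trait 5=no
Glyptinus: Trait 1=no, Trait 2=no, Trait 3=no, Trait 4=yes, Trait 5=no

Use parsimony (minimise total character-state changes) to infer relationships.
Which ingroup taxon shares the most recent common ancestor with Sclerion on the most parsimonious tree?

Acroaria

Character polarity is set by the outgroup: the derived state is whichever differs from the outgroup's state, so for Trait 1, Trait 5 the derived state is 'no', and for the remaining characters it is 'yes'.
All ingroup taxa share the derived state 'no' for Trait 1; it defines the ingroup but does not resolve relationships within it.
Trait 2 groups Acroinus and Sclerion, which is incompatible with the clades supported by the remaining characters; treating it as convergent (homoplasy) costs fewer steps than any alternative tree.
Trait 3: derived state 'yes' in Acroaria and Sclerion only — synapomorphy for {Acroaria, Sclerion}.
Trait 4 (derived state 'yes') is shared by Acroaria, Glyptinus, and Sclerion — a synapomorphy uniting that clade.
Only Acroaria, Glyptinus, Ornithilis, and Sclerion show the derived state 'no' for Trait 5, supporting them as a clade.
Most parsimonious ingroup topology: ((((Sclerion,Acroaria),Glyptinus),Ornithilis),Acroinus).
Sclerion and Acroaria form a cherry on this tree, so they are sister taxa.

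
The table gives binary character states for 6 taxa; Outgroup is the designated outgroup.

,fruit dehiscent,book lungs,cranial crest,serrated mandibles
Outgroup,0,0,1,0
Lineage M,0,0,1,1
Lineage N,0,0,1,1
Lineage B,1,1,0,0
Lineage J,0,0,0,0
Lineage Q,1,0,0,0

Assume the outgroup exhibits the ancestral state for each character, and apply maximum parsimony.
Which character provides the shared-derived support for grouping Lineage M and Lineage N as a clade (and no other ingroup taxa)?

Character polarity is set by the outgroup: the derived state is whichever differs from the outgroup's state, so for cranial crest the derived state is '0', and for the remaining characters it is '1'.
Only Lineage B and Lineage Q show the derived state '1' for fruit dehiscent, supporting them as a clade.
book lungs: derived state '1' in Lineage B only — an autapomorphy, so it tells us nothing about relationships among taxa.
cranial crest (derived state '0') is shared by Lineage B, Lineage J, and Lineage Q — a synapomorphy uniting that clade.
serrated mandibles (derived state '1') is shared by Lineage M and Lineage N — a synapomorphy uniting that clade.
Most parsimonious ingroup topology: ((Lineage M,Lineage N),((Lineage B,Lineage Q),Lineage J)).
The clade {Lineage M, Lineage N} is supported by serrated mandibles: its derived state '1' occurs in exactly those taxa and in no other taxon (including the outgroup).

serrated mandibles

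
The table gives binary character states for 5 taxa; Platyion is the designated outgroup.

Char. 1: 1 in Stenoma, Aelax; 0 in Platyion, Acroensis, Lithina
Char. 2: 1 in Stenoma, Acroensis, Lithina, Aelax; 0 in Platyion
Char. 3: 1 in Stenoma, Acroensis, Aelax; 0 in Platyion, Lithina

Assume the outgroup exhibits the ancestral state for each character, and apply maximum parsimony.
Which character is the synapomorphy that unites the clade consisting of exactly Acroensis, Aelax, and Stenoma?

Char. 3

The outgroup has state '0' for every character, so '1' is the derived state throughout.
Char. 1 (derived state '1') is shared by Aelax and Stenoma — a synapomorphy uniting that clade.
Char. 2 (derived state '1') is shared by all ingroup taxa — unites the whole ingroup.
Char. 3: derived state '1' in Acroensis, Aelax, and Stenoma only — synapomorphy for {Acroensis, Aelax, Stenoma}.
Most parsimonious ingroup topology: (((Stenoma,Aelax),Acroensis),Lithina).
The clade {Acroensis, Aelax, Stenoma} is supported by Char. 3: its derived state '1' occurs in exactly those taxa and in no other taxon (including the outgroup).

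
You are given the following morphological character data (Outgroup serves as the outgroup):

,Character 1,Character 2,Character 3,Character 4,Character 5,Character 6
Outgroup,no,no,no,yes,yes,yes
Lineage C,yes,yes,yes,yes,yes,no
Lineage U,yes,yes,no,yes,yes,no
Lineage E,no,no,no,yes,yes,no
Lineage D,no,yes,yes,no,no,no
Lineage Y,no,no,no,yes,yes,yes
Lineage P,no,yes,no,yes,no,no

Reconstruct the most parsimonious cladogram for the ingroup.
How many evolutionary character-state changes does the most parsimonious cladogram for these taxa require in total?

Character polarity is set by the outgroup: the derived state is whichever differs from the outgroup's state, so for Character 4, Character 5, Character 6 the derived state is 'no', and for the remaining characters it is 'yes'.
Character 1: derived state 'yes' in Lineage C and Lineage U only — synapomorphy for {Lineage C, Lineage U}.
Character 2: derived state 'yes' in Lineage C, Lineage D, Lineage P, and Lineage U only — synapomorphy for {Lineage C, Lineage D, Lineage P, Lineage U}.
Character 3 (state 'yes') occurs in Lineage C and Lineage D but conflicts with the nesting implied by the other characters — most parsimoniously interpreted as homoplasy.
Character 4 (derived state 'no') is unique to Lineage D (autapomorphy; uninformative for grouping).
Only Lineage D and Lineage P show the derived state 'no' for Character 5, supporting them as a clade.
Only Lineage C, Lineage D, Lineage E, Lineage P, and Lineage U show the derived state 'no' for Character 6, supporting them as a clade.
Most parsimonious ingroup topology: ((((Lineage C,Lineage U),(Lineage D,Lineage P)),Lineage E),Lineage Y).
Changes per character on this tree: Character 1: 1; Character 2: 1; Character 3: 2; Character 4: 1; Character 5: 1; Character 6: 1.
Total = 7.

7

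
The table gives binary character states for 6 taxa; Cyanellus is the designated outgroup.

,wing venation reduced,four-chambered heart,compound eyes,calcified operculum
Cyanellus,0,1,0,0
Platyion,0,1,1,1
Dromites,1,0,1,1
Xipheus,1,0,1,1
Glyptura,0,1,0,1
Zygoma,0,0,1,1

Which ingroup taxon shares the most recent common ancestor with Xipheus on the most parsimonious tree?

Dromites

Character polarity is set by the outgroup: the derived state is whichever differs from the outgroup's state, so for four-chambered heart the derived state is '0', and for the remaining characters it is '1'.
wing venation reduced: derived state '1' in Dromites and Xipheus only — synapomorphy for {Dromites, Xipheus}.
four-chambered heart (derived state '0') is shared by Dromites, Xipheus, and Zygoma — a synapomorphy uniting that clade.
compound eyes (derived state '1') is shared by Dromites, Platyion, Xipheus, and Zygoma — a synapomorphy uniting that clade.
calcified operculum (derived state '1') is shared by all ingroup taxa — unites the whole ingroup.
Most parsimonious ingroup topology: ((Platyion,((Dromites,Xipheus),Zygoma)),Glyptura).
Xipheus and Dromites form a cherry on this tree, so they are sister taxa.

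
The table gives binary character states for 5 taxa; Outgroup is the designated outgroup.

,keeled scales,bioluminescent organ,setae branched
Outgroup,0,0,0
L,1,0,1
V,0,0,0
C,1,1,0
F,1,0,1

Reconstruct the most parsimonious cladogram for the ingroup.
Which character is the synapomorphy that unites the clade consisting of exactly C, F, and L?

keeled scales

The outgroup has state '0' for every character, so '1' is the derived state throughout.
keeled scales: derived state '1' in C, F, and L only — synapomorphy for {C, F, L}.
bioluminescent organ (derived state '1') is unique to C (autapomorphy; uninformative for grouping).
setae branched: derived state '1' in F and L only — synapomorphy for {F, L}.
Most parsimonious ingroup topology: (((L,F),C),V).
The clade {C, F, L} is supported by keeled scales: its derived state '1' occurs in exactly those taxa and in no other taxon (including the outgroup).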